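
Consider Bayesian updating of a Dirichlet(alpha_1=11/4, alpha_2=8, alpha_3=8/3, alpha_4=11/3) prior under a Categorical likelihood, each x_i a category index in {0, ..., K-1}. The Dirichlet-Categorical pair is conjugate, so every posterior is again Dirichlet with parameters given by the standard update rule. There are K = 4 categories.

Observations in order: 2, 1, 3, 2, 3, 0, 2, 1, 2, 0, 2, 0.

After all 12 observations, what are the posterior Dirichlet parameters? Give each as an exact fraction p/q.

obs 1: x=2 → posterior Dirichlet(11/4, 8, 11/3, 11/3)
obs 2: x=1 → posterior Dirichlet(11/4, 9, 11/3, 11/3)
obs 3: x=3 → posterior Dirichlet(11/4, 9, 11/3, 14/3)
obs 4: x=2 → posterior Dirichlet(11/4, 9, 14/3, 14/3)
obs 5: x=3 → posterior Dirichlet(11/4, 9, 14/3, 17/3)
obs 6: x=0 → posterior Dirichlet(15/4, 9, 14/3, 17/3)
obs 7: x=2 → posterior Dirichlet(15/4, 9, 17/3, 17/3)
obs 8: x=1 → posterior Dirichlet(15/4, 10, 17/3, 17/3)
obs 9: x=2 → posterior Dirichlet(15/4, 10, 20/3, 17/3)
obs 10: x=0 → posterior Dirichlet(19/4, 10, 20/3, 17/3)
obs 11: x=2 → posterior Dirichlet(19/4, 10, 23/3, 17/3)
obs 12: x=0 → posterior Dirichlet(23/4, 10, 23/3, 17/3)

alpha_1=23/4, alpha_2=10, alpha_3=23/3, alpha_4=17/3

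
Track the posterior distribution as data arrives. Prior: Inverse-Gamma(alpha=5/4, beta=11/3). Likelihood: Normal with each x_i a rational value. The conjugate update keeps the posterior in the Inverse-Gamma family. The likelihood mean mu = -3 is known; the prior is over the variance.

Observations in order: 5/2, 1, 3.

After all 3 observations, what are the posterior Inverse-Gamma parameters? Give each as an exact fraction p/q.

alpha=11/4, beta=1075/24

obs 1: x=5/2 → posterior Inverse-Gamma(7/4, 451/24)
obs 2: x=1 → posterior Inverse-Gamma(9/4, 643/24)
obs 3: x=3 → posterior Inverse-Gamma(11/4, 1075/24)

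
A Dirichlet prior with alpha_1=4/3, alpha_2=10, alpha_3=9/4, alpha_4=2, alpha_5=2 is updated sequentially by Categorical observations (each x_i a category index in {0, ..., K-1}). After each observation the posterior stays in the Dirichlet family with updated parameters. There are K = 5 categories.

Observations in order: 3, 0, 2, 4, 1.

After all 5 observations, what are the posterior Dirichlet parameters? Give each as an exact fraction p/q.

alpha_1=7/3, alpha_2=11, alpha_3=13/4, alpha_4=3, alpha_5=3

obs 1: x=3 → posterior Dirichlet(4/3, 10, 9/4, 3, 2)
obs 2: x=0 → posterior Dirichlet(7/3, 10, 9/4, 3, 2)
obs 3: x=2 → posterior Dirichlet(7/3, 10, 13/4, 3, 2)
obs 4: x=4 → posterior Dirichlet(7/3, 10, 13/4, 3, 3)
obs 5: x=1 → posterior Dirichlet(7/3, 11, 13/4, 3, 3)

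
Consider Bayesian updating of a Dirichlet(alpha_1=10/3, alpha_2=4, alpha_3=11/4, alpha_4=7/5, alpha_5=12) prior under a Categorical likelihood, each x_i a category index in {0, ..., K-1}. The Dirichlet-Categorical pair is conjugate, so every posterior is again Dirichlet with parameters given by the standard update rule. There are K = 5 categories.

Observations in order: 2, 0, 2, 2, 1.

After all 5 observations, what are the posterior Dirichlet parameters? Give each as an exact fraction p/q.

obs 1: x=2 → posterior Dirichlet(10/3, 4, 15/4, 7/5, 12)
obs 2: x=0 → posterior Dirichlet(13/3, 4, 15/4, 7/5, 12)
obs 3: x=2 → posterior Dirichlet(13/3, 4, 19/4, 7/5, 12)
obs 4: x=2 → posterior Dirichlet(13/3, 4, 23/4, 7/5, 12)
obs 5: x=1 → posterior Dirichlet(13/3, 5, 23/4, 7/5, 12)

alpha_1=13/3, alpha_2=5, alpha_3=23/4, alpha_4=7/5, alpha_5=12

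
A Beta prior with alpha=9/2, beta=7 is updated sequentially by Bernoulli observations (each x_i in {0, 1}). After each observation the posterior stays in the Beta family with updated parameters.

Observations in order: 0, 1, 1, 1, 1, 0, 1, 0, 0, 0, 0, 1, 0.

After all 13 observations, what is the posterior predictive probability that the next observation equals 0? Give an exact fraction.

4/7

obs 1: x=0 → posterior Beta(9/2, 8)
obs 2: x=1 → posterior Beta(11/2, 8)
obs 3: x=1 → posterior Beta(13/2, 8)
obs 4: x=1 → posterior Beta(15/2, 8)
obs 5: x=1 → posterior Beta(17/2, 8)
obs 6: x=0 → posterior Beta(17/2, 9)
obs 7: x=1 → posterior Beta(19/2, 9)
obs 8: x=0 → posterior Beta(19/2, 10)
obs 9: x=0 → posterior Beta(19/2, 11)
obs 10: x=0 → posterior Beta(19/2, 12)
obs 11: x=0 → posterior Beta(19/2, 13)
obs 12: x=1 → posterior Beta(21/2, 13)
obs 13: x=0 → posterior Beta(21/2, 14)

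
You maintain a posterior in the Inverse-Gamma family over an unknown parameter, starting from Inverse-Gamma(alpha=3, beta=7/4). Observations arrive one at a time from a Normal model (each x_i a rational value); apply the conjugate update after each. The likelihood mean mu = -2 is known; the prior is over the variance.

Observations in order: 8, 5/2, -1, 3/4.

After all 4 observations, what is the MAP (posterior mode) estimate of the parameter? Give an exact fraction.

obs 1: x=8 → posterior Inverse-Gamma(7/2, 207/4)
obs 2: x=5/2 → posterior Inverse-Gamma(4, 495/8)
obs 3: x=-1 → posterior Inverse-Gamma(9/2, 499/8)
obs 4: x=3/4 → posterior Inverse-Gamma(5, 2117/32)

2117/192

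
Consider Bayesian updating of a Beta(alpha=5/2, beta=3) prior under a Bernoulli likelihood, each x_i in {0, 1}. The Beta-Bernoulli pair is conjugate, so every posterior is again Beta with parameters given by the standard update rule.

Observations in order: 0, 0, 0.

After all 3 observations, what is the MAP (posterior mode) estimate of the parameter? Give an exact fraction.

obs 1: x=0 → posterior Beta(5/2, 4)
obs 2: x=0 → posterior Beta(5/2, 5)
obs 3: x=0 → posterior Beta(5/2, 6)

3/13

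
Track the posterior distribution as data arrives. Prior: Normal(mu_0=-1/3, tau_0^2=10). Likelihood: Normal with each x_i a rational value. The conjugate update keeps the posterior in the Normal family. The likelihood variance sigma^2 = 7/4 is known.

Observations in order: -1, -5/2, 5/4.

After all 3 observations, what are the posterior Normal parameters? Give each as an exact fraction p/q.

obs 1: x=-1 → posterior Normal(-127/141, 70/47)
obs 2: x=-5/2 → posterior Normal(-427/261, 70/87)
obs 3: x=5/4 → posterior Normal(-277/381, 70/127)

mu_0=-277/381, tau_0^2=70/127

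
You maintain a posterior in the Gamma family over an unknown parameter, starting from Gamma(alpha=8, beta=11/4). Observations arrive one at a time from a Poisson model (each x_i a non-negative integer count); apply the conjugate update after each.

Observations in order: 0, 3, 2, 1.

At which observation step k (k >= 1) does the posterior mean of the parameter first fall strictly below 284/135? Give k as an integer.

obs 1: x=0 → posterior Gamma(8, 15/4)
obs 2: x=3 → posterior Gamma(11, 19/4)
obs 3: x=2 → posterior Gamma(13, 23/4)
obs 4: x=1 → posterior Gamma(14, 27/4)

k = 4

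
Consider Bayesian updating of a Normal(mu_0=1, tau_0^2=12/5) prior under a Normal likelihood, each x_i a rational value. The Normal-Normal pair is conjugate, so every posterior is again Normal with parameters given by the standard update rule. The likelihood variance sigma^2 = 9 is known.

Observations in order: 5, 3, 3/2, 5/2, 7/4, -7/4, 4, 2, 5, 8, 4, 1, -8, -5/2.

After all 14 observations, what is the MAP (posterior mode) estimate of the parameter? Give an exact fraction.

117/71

obs 1: x=5 → posterior Normal(35/19, 36/19)
obs 2: x=3 → posterior Normal(47/23, 36/23)
obs 3: x=3/2 → posterior Normal(53/27, 4/3)
obs 4: x=5/2 → posterior Normal(63/31, 36/31)
obs 5: x=7/4 → posterior Normal(2, 36/35)
obs 6: x=-7/4 → posterior Normal(21/13, 12/13)
obs 7: x=4 → posterior Normal(79/43, 36/43)
obs 8: x=2 → posterior Normal(87/47, 36/47)
obs 9: x=5 → posterior Normal(107/51, 12/17)
obs 10: x=8 → posterior Normal(139/55, 36/55)
obs 11: x=4 → posterior Normal(155/59, 36/59)
obs 12: x=1 → posterior Normal(53/21, 4/7)
obs 13: x=-8 → posterior Normal(127/67, 36/67)
obs 14: x=-5/2 → posterior Normal(117/71, 36/71)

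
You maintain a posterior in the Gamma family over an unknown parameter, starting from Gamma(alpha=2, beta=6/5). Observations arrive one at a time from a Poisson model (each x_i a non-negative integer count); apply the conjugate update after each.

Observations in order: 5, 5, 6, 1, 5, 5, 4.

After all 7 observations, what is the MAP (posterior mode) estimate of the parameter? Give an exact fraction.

160/41

obs 1: x=5 → posterior Gamma(7, 11/5)
obs 2: x=5 → posterior Gamma(12, 16/5)
obs 3: x=6 → posterior Gamma(18, 21/5)
obs 4: x=1 → posterior Gamma(19, 26/5)
obs 5: x=5 → posterior Gamma(24, 31/5)
obs 6: x=5 → posterior Gamma(29, 36/5)
obs 7: x=4 → posterior Gamma(33, 41/5)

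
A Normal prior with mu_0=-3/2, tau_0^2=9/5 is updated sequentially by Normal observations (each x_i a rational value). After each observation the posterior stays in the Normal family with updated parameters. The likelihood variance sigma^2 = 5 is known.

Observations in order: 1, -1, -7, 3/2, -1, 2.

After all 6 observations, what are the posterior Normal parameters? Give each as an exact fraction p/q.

obs 1: x=1 → posterior Normal(-57/68, 45/34)
obs 2: x=-1 → posterior Normal(-75/86, 45/43)
obs 3: x=-7 → posterior Normal(-201/104, 45/52)
obs 4: x=3/2 → posterior Normal(-87/61, 45/61)
obs 5: x=-1 → posterior Normal(-48/35, 9/14)
obs 6: x=2 → posterior Normal(-78/79, 45/79)

mu_0=-78/79, tau_0^2=45/79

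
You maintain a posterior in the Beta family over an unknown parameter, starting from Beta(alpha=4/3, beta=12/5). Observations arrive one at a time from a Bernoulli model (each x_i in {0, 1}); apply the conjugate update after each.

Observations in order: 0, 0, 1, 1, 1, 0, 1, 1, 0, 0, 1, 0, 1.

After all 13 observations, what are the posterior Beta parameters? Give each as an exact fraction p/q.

alpha=25/3, beta=42/5

obs 1: x=0 → posterior Beta(4/3, 17/5)
obs 2: x=0 → posterior Beta(4/3, 22/5)
obs 3: x=1 → posterior Beta(7/3, 22/5)
obs 4: x=1 → posterior Beta(10/3, 22/5)
obs 5: x=1 → posterior Beta(13/3, 22/5)
obs 6: x=0 → posterior Beta(13/3, 27/5)
obs 7: x=1 → posterior Beta(16/3, 27/5)
obs 8: x=1 → posterior Beta(19/3, 27/5)
obs 9: x=0 → posterior Beta(19/3, 32/5)
obs 10: x=0 → posterior Beta(19/3, 37/5)
obs 11: x=1 → posterior Beta(22/3, 37/5)
obs 12: x=0 → posterior Beta(22/3, 42/5)
obs 13: x=1 → posterior Beta(25/3, 42/5)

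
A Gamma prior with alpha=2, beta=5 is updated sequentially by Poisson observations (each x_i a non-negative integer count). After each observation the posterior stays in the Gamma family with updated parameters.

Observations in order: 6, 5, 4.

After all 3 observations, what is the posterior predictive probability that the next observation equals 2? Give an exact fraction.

obs 1: x=6 → posterior Gamma(8, 6)
obs 2: x=5 → posterior Gamma(13, 7)
obs 3: x=4 → posterior Gamma(17, 8)

38280596832649216/150094635296999121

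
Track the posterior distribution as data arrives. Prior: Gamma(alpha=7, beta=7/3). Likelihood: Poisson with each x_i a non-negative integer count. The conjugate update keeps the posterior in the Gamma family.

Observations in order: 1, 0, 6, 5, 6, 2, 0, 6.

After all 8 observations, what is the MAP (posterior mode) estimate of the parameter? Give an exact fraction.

obs 1: x=1 → posterior Gamma(8, 10/3)
obs 2: x=0 → posterior Gamma(8, 13/3)
obs 3: x=6 → posterior Gamma(14, 16/3)
obs 4: x=5 → posterior Gamma(19, 19/3)
obs 5: x=6 → posterior Gamma(25, 22/3)
obs 6: x=2 → posterior Gamma(27, 25/3)
obs 7: x=0 → posterior Gamma(27, 28/3)
obs 8: x=6 → posterior Gamma(33, 31/3)

96/31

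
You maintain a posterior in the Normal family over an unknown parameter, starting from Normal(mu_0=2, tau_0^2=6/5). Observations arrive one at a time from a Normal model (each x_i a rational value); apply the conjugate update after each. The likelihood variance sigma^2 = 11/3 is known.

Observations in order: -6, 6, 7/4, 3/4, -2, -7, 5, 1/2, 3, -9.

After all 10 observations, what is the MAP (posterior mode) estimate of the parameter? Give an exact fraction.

obs 1: x=-6 → posterior Normal(2/73, 66/73)
obs 2: x=6 → posterior Normal(110/91, 66/91)
obs 3: x=7/4 → posterior Normal(283/218, 66/109)
obs 4: x=3/4 → posterior Normal(155/127, 66/127)
obs 5: x=-2 → posterior Normal(119/145, 66/145)
obs 6: x=-7 → posterior Normal(-7/163, 66/163)
obs 7: x=5 → posterior Normal(83/181, 66/181)
obs 8: x=1/2 → posterior Normal(92/199, 66/199)
obs 9: x=3 → posterior Normal(146/217, 66/217)
obs 10: x=-9 → posterior Normal(-16/235, 66/235)

-16/235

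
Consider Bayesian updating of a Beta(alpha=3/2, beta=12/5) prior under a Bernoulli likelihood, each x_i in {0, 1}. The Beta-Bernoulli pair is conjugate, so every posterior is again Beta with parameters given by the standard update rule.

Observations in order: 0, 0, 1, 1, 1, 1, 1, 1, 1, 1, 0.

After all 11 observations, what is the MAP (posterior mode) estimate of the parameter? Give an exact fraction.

85/129

obs 1: x=0 → posterior Beta(3/2, 17/5)
obs 2: x=0 → posterior Beta(3/2, 22/5)
obs 3: x=1 → posterior Beta(5/2, 22/5)
obs 4: x=1 → posterior Beta(7/2, 22/5)
obs 5: x=1 → posterior Beta(9/2, 22/5)
obs 6: x=1 → posterior Beta(11/2, 22/5)
obs 7: x=1 → posterior Beta(13/2, 22/5)
obs 8: x=1 → posterior Beta(15/2, 22/5)
obs 9: x=1 → posterior Beta(17/2, 22/5)
obs 10: x=1 → posterior Beta(19/2, 22/5)
obs 11: x=0 → posterior Beta(19/2, 27/5)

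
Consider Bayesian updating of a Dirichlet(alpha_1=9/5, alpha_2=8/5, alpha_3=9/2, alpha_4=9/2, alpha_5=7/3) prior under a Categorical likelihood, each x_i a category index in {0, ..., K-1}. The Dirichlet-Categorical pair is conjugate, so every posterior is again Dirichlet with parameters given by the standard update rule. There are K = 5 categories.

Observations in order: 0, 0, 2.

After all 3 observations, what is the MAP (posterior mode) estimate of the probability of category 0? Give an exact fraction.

42/191

obs 1: x=0 → posterior Dirichlet(14/5, 8/5, 9/2, 9/2, 7/3)
obs 2: x=0 → posterior Dirichlet(19/5, 8/5, 9/2, 9/2, 7/3)
obs 3: x=2 → posterior Dirichlet(19/5, 8/5, 11/2, 9/2, 7/3)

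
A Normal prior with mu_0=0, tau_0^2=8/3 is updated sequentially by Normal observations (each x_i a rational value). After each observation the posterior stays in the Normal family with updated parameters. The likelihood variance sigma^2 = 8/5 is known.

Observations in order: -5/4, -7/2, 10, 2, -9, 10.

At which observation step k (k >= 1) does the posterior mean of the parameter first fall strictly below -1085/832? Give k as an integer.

k = 2

obs 1: x=-5/4 → posterior Normal(-25/32, 1)
obs 2: x=-7/2 → posterior Normal(-95/52, 8/13)
obs 3: x=10 → posterior Normal(35/24, 4/9)
obs 4: x=2 → posterior Normal(145/92, 8/23)
obs 5: x=-9 → posterior Normal(-5/16, 2/7)
obs 6: x=10 → posterior Normal(5/4, 8/33)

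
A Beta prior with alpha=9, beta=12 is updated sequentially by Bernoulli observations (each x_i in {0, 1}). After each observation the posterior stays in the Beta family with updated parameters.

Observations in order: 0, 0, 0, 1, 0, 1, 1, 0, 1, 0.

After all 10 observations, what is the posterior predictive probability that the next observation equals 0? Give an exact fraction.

18/31

obs 1: x=0 → posterior Beta(9, 13)
obs 2: x=0 → posterior Beta(9, 14)
obs 3: x=0 → posterior Beta(9, 15)
obs 4: x=1 → posterior Beta(10, 15)
obs 5: x=0 → posterior Beta(10, 16)
obs 6: x=1 → posterior Beta(11, 16)
obs 7: x=1 → posterior Beta(12, 16)
obs 8: x=0 → posterior Beta(12, 17)
obs 9: x=1 → posterior Beta(13, 17)
obs 10: x=0 → posterior Beta(13, 18)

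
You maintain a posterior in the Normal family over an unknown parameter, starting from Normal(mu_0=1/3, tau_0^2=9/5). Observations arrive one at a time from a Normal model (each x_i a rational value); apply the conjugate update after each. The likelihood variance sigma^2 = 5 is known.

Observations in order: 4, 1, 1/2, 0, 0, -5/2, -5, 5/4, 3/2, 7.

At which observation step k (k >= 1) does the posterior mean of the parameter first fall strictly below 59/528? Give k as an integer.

k = 7

obs 1: x=4 → posterior Normal(133/102, 45/34)
obs 2: x=1 → posterior Normal(160/129, 45/43)
obs 3: x=1/2 → posterior Normal(347/312, 45/52)
obs 4: x=0 → posterior Normal(347/366, 45/61)
obs 5: x=0 → posterior Normal(347/420, 9/14)
obs 6: x=-5/2 → posterior Normal(106/237, 45/79)
obs 7: x=-5 → posterior Normal(-29/264, 45/88)
obs 8: x=5/4 → posterior Normal(19/1164, 45/97)
obs 9: x=3/2 → posterior Normal(181/1272, 45/106)
obs 10: x=7 → posterior Normal(937/1380, 9/23)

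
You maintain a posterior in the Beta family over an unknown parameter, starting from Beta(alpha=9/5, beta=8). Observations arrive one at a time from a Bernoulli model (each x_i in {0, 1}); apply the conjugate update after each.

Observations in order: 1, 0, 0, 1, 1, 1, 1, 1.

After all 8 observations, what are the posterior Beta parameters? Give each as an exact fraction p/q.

obs 1: x=1 → posterior Beta(14/5, 8)
obs 2: x=0 → posterior Beta(14/5, 9)
obs 3: x=0 → posterior Beta(14/5, 10)
obs 4: x=1 → posterior Beta(19/5, 10)
obs 5: x=1 → posterior Beta(24/5, 10)
obs 6: x=1 → posterior Beta(29/5, 10)
obs 7: x=1 → posterior Beta(34/5, 10)
obs 8: x=1 → posterior Beta(39/5, 10)

alpha=39/5, beta=10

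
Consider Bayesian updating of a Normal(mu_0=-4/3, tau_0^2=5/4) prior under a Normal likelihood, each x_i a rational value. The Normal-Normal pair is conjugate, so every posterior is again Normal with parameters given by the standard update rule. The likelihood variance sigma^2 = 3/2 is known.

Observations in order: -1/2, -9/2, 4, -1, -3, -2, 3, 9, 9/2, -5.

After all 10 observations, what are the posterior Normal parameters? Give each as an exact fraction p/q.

obs 1: x=-1/2 → posterior Normal(-21/22, 15/22)
obs 2: x=-9/2 → posterior Normal(-33/16, 15/32)
obs 3: x=4 → posterior Normal(-13/21, 5/14)
obs 4: x=-1 → posterior Normal(-9/13, 15/52)
obs 5: x=-3 → posterior Normal(-33/31, 15/62)
obs 6: x=-2 → posterior Normal(-43/36, 5/24)
obs 7: x=3 → posterior Normal(-28/41, 15/82)
obs 8: x=9 → posterior Normal(17/46, 15/92)
obs 9: x=9/2 → posterior Normal(79/102, 5/34)
obs 10: x=-5 → posterior Normal(29/112, 15/112)

mu_0=29/112, tau_0^2=15/112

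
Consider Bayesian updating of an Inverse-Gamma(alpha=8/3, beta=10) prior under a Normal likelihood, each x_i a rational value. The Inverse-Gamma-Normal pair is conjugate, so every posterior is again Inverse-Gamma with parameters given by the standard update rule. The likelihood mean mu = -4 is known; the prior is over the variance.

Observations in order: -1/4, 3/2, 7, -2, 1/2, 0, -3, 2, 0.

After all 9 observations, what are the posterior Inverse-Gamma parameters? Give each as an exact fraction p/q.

obs 1: x=-1/4 → posterior Inverse-Gamma(19/6, 545/32)
obs 2: x=3/2 → posterior Inverse-Gamma(11/3, 1029/32)
obs 3: x=7 → posterior Inverse-Gamma(25/6, 2965/32)
obs 4: x=-2 → posterior Inverse-Gamma(14/3, 3029/32)
obs 5: x=1/2 → posterior Inverse-Gamma(31/6, 3353/32)
obs 6: x=0 → posterior Inverse-Gamma(17/3, 3609/32)
obs 7: x=-3 → posterior Inverse-Gamma(37/6, 3625/32)
obs 8: x=2 → posterior Inverse-Gamma(20/3, 4201/32)
obs 9: x=0 → posterior Inverse-Gamma(43/6, 4457/32)

alpha=43/6, beta=4457/32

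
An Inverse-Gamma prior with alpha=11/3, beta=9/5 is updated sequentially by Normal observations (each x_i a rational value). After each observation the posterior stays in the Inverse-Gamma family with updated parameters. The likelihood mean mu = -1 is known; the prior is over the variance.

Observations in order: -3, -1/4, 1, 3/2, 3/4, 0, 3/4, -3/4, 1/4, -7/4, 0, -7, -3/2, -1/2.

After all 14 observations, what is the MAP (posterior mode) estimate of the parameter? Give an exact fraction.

7827/2800

obs 1: x=-3 → posterior Inverse-Gamma(25/6, 19/5)
obs 2: x=-1/4 → posterior Inverse-Gamma(14/3, 653/160)
obs 3: x=1 → posterior Inverse-Gamma(31/6, 973/160)
obs 4: x=3/2 → posterior Inverse-Gamma(17/3, 1473/160)
obs 5: x=3/4 → posterior Inverse-Gamma(37/6, 859/80)
obs 6: x=0 → posterior Inverse-Gamma(20/3, 899/80)
obs 7: x=3/4 → posterior Inverse-Gamma(43/6, 2043/160)
obs 8: x=-3/4 → posterior Inverse-Gamma(23/3, 64/5)
obs 9: x=1/4 → posterior Inverse-Gamma(49/6, 2173/160)
obs 10: x=-7/4 → posterior Inverse-Gamma(26/3, 1109/80)
obs 11: x=0 → posterior Inverse-Gamma(55/6, 1149/80)
obs 12: x=-7 → posterior Inverse-Gamma(29/3, 2589/80)
obs 13: x=-3/2 → posterior Inverse-Gamma(61/6, 2599/80)
obs 14: x=-1/2 → posterior Inverse-Gamma(32/3, 2609/80)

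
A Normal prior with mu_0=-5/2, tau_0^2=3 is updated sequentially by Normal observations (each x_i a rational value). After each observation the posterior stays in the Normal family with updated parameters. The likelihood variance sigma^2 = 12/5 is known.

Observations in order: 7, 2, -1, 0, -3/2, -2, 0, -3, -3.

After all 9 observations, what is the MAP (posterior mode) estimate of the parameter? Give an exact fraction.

-5/14

obs 1: x=7 → posterior Normal(25/9, 4/3)
obs 2: x=2 → posterior Normal(5/2, 6/7)
obs 3: x=-1 → posterior Normal(30/19, 12/19)
obs 4: x=0 → posterior Normal(5/4, 1/2)
obs 5: x=-3/2 → posterior Normal(45/58, 12/29)
obs 6: x=-2 → posterior Normal(25/68, 6/17)
obs 7: x=0 → posterior Normal(25/78, 4/13)
obs 8: x=-3 → posterior Normal(-5/88, 3/11)
obs 9: x=-3 → posterior Normal(-5/14, 12/49)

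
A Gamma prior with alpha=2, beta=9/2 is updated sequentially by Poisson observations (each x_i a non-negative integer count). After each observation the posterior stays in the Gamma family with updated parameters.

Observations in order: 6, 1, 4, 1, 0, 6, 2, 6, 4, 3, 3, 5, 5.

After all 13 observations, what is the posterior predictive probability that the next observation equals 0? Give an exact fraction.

obs 1: x=6 → posterior Gamma(8, 11/2)
obs 2: x=1 → posterior Gamma(9, 13/2)
obs 3: x=4 → posterior Gamma(13, 15/2)
obs 4: x=1 → posterior Gamma(14, 17/2)
obs 5: x=0 → posterior Gamma(14, 19/2)
obs 6: x=6 → posterior Gamma(20, 21/2)
obs 7: x=2 → posterior Gamma(22, 23/2)
obs 8: x=6 → posterior Gamma(28, 25/2)
obs 9: x=4 → posterior Gamma(32, 27/2)
obs 10: x=3 → posterior Gamma(35, 29/2)
obs 11: x=3 → posterior Gamma(38, 31/2)
obs 12: x=5 → posterior Gamma(43, 33/2)
obs 13: x=5 → posterior Gamma(48, 35/2)

130396558323632395972531878072806180273349951903583132661879062652587890625/1877944508893233281587362192715149196869044938545410448866468981413670579521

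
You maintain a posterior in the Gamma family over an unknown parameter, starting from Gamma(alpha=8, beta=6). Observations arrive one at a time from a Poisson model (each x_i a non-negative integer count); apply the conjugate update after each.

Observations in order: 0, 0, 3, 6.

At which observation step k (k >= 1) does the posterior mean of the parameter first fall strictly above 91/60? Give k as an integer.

k = 4

obs 1: x=0 → posterior Gamma(8, 7)
obs 2: x=0 → posterior Gamma(8, 8)
obs 3: x=3 → posterior Gamma(11, 9)
obs 4: x=6 → posterior Gamma(17, 10)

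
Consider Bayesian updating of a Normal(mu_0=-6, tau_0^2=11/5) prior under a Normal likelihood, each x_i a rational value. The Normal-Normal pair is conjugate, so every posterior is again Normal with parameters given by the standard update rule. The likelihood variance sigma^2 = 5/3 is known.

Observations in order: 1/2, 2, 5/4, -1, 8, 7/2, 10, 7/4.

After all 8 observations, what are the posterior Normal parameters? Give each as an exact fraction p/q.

mu_0=708/289, tau_0^2=55/289

obs 1: x=1/2 → posterior Normal(-267/116, 55/58)
obs 2: x=2 → posterior Normal(-135/182, 55/91)
obs 3: x=5/4 → posterior Normal(-105/496, 55/124)
obs 4: x=-1 → posterior Normal(-237/628, 55/157)
obs 5: x=8 → posterior Normal(819/760, 11/38)
obs 6: x=7/2 → posterior Normal(1281/892, 55/223)
obs 7: x=10 → posterior Normal(2601/1024, 55/256)
obs 8: x=7/4 → posterior Normal(708/289, 55/289)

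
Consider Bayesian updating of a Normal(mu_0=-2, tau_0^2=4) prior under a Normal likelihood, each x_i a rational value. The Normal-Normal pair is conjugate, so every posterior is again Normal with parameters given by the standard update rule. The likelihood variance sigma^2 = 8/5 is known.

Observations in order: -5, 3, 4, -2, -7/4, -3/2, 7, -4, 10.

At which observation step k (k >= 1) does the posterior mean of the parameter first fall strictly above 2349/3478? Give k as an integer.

k = 9

obs 1: x=-5 → posterior Normal(-29/7, 8/7)
obs 2: x=3 → posterior Normal(-7/6, 2/3)
obs 3: x=4 → posterior Normal(6/17, 8/17)
obs 4: x=-2 → posterior Normal(-2/11, 4/11)
obs 5: x=-7/4 → posterior Normal(-17/36, 8/27)
obs 6: x=-3/2 → posterior Normal(-81/128, 1/4)
obs 7: x=7 → posterior Normal(59/148, 8/37)
obs 8: x=-4 → posterior Normal(-1/8, 4/21)
obs 9: x=10 → posterior Normal(179/188, 8/47)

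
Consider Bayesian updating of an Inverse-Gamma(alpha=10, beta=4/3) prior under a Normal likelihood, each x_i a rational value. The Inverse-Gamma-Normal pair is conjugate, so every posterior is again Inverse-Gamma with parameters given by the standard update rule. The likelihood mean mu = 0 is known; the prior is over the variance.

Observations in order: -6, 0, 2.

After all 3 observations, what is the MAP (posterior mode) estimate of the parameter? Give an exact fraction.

128/75

obs 1: x=-6 → posterior Inverse-Gamma(21/2, 58/3)
obs 2: x=0 → posterior Inverse-Gamma(11, 58/3)
obs 3: x=2 → posterior Inverse-Gamma(23/2, 64/3)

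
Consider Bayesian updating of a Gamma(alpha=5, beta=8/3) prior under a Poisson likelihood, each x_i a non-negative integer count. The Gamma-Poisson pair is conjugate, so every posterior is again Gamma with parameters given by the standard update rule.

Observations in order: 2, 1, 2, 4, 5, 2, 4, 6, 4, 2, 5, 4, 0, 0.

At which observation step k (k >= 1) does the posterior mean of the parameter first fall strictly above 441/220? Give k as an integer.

k = 4

obs 1: x=2 → posterior Gamma(7, 11/3)
obs 2: x=1 → posterior Gamma(8, 14/3)
obs 3: x=2 → posterior Gamma(10, 17/3)
obs 4: x=4 → posterior Gamma(14, 20/3)
obs 5: x=5 → posterior Gamma(19, 23/3)
obs 6: x=2 → posterior Gamma(21, 26/3)
obs 7: x=4 → posterior Gamma(25, 29/3)
obs 8: x=6 → posterior Gamma(31, 32/3)
obs 9: x=4 → posterior Gamma(35, 35/3)
obs 10: x=2 → posterior Gamma(37, 38/3)
obs 11: x=5 → posterior Gamma(42, 41/3)
obs 12: x=4 → posterior Gamma(46, 44/3)
obs 13: x=0 → posterior Gamma(46, 47/3)
obs 14: x=0 → posterior Gamma(46, 50/3)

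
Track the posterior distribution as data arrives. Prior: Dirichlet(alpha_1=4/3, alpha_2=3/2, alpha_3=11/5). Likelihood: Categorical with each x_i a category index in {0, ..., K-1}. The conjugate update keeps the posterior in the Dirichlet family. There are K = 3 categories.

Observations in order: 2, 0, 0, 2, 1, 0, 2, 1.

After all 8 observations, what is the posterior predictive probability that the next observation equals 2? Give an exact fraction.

obs 1: x=2 → posterior Dirichlet(4/3, 3/2, 16/5)
obs 2: x=0 → posterior Dirichlet(7/3, 3/2, 16/5)
obs 3: x=0 → posterior Dirichlet(10/3, 3/2, 16/5)
obs 4: x=2 → posterior Dirichlet(10/3, 3/2, 21/5)
obs 5: x=1 → posterior Dirichlet(10/3, 5/2, 21/5)
obs 6: x=0 → posterior Dirichlet(13/3, 5/2, 21/5)
obs 7: x=2 → posterior Dirichlet(13/3, 5/2, 26/5)
obs 8: x=1 → posterior Dirichlet(13/3, 7/2, 26/5)

156/391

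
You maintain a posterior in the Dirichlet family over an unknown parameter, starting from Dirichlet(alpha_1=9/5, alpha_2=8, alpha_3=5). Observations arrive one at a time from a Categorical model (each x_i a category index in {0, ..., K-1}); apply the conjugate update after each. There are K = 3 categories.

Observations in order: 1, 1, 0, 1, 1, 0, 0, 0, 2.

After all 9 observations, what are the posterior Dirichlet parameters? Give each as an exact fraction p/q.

alpha_1=29/5, alpha_2=12, alpha_3=6

obs 1: x=1 → posterior Dirichlet(9/5, 9, 5)
obs 2: x=1 → posterior Dirichlet(9/5, 10, 5)
obs 3: x=0 → posterior Dirichlet(14/5, 10, 5)
obs 4: x=1 → posterior Dirichlet(14/5, 11, 5)
obs 5: x=1 → posterior Dirichlet(14/5, 12, 5)
obs 6: x=0 → posterior Dirichlet(19/5, 12, 5)
obs 7: x=0 → posterior Dirichlet(24/5, 12, 5)
obs 8: x=0 → posterior Dirichlet(29/5, 12, 5)
obs 9: x=2 → posterior Dirichlet(29/5, 12, 6)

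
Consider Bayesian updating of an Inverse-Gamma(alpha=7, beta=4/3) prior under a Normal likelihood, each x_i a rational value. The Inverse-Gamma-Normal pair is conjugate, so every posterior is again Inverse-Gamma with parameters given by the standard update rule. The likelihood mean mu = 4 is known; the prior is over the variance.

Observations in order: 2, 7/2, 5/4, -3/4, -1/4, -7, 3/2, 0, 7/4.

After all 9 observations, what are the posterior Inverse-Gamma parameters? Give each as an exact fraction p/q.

alpha=23/2, beta=2441/24

obs 1: x=2 → posterior Inverse-Gamma(15/2, 10/3)
obs 2: x=7/2 → posterior Inverse-Gamma(8, 83/24)
obs 3: x=5/4 → posterior Inverse-Gamma(17/2, 695/96)
obs 4: x=-3/4 → posterior Inverse-Gamma(9, 889/48)
obs 5: x=-1/4 → posterior Inverse-Gamma(19/2, 2645/96)
obs 6: x=-7 → posterior Inverse-Gamma(10, 8453/96)
obs 7: x=3/2 → posterior Inverse-Gamma(21/2, 8753/96)
obs 8: x=0 → posterior Inverse-Gamma(11, 9521/96)
obs 9: x=7/4 → posterior Inverse-Gamma(23/2, 2441/24)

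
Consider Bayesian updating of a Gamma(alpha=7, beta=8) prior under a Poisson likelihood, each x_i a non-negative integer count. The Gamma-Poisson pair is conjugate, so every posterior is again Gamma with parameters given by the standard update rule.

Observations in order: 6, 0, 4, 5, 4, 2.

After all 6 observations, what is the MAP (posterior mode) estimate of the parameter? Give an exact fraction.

obs 1: x=6 → posterior Gamma(13, 9)
obs 2: x=0 → posterior Gamma(13, 10)
obs 3: x=4 → posterior Gamma(17, 11)
obs 4: x=5 → posterior Gamma(22, 12)
obs 5: x=4 → posterior Gamma(26, 13)
obs 6: x=2 → posterior Gamma(28, 14)

27/14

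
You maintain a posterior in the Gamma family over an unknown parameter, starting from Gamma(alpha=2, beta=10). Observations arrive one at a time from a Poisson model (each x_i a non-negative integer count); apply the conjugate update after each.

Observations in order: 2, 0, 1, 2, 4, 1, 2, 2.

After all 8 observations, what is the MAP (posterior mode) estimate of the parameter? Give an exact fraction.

obs 1: x=2 → posterior Gamma(4, 11)
obs 2: x=0 → posterior Gamma(4, 12)
obs 3: x=1 → posterior Gamma(5, 13)
obs 4: x=2 → posterior Gamma(7, 14)
obs 5: x=4 → posterior Gamma(11, 15)
obs 6: x=1 → posterior Gamma(12, 16)
obs 7: x=2 → posterior Gamma(14, 17)
obs 8: x=2 → posterior Gamma(16, 18)

5/6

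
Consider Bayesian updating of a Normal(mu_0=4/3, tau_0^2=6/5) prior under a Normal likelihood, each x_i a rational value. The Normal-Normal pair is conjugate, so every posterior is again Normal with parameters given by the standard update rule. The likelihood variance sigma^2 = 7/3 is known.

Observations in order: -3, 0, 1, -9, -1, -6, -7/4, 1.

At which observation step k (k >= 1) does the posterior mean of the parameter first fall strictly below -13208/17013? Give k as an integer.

obs 1: x=-3 → posterior Normal(-22/159, 42/53)
obs 2: x=0 → posterior Normal(-22/213, 42/71)
obs 3: x=1 → posterior Normal(32/267, 42/89)
obs 4: x=-9 → posterior Normal(-454/321, 42/107)
obs 5: x=-1 → posterior Normal(-508/375, 42/125)
obs 6: x=-6 → posterior Normal(-64/33, 42/143)
obs 7: x=-7/4 → posterior Normal(-1853/966, 6/23)
obs 8: x=1 → posterior Normal(-1745/1074, 42/179)

k = 4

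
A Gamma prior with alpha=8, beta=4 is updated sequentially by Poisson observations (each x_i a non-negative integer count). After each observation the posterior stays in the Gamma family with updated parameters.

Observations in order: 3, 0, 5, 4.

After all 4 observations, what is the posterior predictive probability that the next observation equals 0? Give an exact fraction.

obs 1: x=3 → posterior Gamma(11, 5)
obs 2: x=0 → posterior Gamma(11, 6)
obs 3: x=5 → posterior Gamma(16, 7)
obs 4: x=4 → posterior Gamma(20, 8)

1152921504606846976/12157665459056928801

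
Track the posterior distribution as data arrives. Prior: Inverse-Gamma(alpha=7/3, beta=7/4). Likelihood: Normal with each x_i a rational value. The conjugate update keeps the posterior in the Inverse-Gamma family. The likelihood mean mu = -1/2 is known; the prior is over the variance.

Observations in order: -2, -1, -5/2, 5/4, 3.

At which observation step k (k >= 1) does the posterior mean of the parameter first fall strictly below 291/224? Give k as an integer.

obs 1: x=-2 → posterior Inverse-Gamma(17/6, 23/8)
obs 2: x=-1 → posterior Inverse-Gamma(10/3, 3)
obs 3: x=-5/2 → posterior Inverse-Gamma(23/6, 5)
obs 4: x=5/4 → posterior Inverse-Gamma(13/3, 209/32)
obs 5: x=3 → posterior Inverse-Gamma(29/6, 405/32)

k = 2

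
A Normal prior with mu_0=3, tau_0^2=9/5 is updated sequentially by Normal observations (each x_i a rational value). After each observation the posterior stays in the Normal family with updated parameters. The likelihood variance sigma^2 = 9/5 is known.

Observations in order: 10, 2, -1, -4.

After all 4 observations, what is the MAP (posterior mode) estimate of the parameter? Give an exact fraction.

obs 1: x=10 → posterior Normal(13/2, 9/10)
obs 2: x=2 → posterior Normal(5, 3/5)
obs 3: x=-1 → posterior Normal(7/2, 9/20)
obs 4: x=-4 → posterior Normal(2, 9/25)

2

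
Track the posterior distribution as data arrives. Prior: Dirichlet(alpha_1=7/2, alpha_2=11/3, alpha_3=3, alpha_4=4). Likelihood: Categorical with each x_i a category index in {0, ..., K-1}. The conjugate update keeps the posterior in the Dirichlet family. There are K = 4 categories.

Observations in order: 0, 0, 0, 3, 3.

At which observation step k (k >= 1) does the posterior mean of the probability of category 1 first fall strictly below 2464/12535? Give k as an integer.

k = 5

obs 1: x=0 → posterior Dirichlet(9/2, 11/3, 3, 4)
obs 2: x=0 → posterior Dirichlet(11/2, 11/3, 3, 4)
obs 3: x=0 → posterior Dirichlet(13/2, 11/3, 3, 4)
obs 4: x=3 → posterior Dirichlet(13/2, 11/3, 3, 5)
obs 5: x=3 → posterior Dirichlet(13/2, 11/3, 3, 6)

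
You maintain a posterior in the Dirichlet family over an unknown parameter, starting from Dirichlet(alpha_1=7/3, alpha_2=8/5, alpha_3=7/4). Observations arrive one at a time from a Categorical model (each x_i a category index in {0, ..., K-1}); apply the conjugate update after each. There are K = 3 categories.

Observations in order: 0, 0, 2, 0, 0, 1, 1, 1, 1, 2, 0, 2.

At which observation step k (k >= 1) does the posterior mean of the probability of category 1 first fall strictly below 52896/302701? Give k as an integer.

obs 1: x=0 → posterior Dirichlet(10/3, 8/5, 7/4)
obs 2: x=0 → posterior Dirichlet(13/3, 8/5, 7/4)
obs 3: x=2 → posterior Dirichlet(13/3, 8/5, 11/4)
obs 4: x=0 → posterior Dirichlet(16/3, 8/5, 11/4)
obs 5: x=0 → posterior Dirichlet(19/3, 8/5, 11/4)
obs 6: x=1 → posterior Dirichlet(19/3, 13/5, 11/4)
obs 7: x=1 → posterior Dirichlet(19/3, 18/5, 11/4)
obs 8: x=1 → posterior Dirichlet(19/3, 23/5, 11/4)
obs 9: x=1 → posterior Dirichlet(19/3, 28/5, 11/4)
obs 10: x=2 → posterior Dirichlet(19/3, 28/5, 15/4)
obs 11: x=0 → posterior Dirichlet(22/3, 28/5, 15/4)
obs 12: x=2 → posterior Dirichlet(22/3, 28/5, 19/4)

k = 4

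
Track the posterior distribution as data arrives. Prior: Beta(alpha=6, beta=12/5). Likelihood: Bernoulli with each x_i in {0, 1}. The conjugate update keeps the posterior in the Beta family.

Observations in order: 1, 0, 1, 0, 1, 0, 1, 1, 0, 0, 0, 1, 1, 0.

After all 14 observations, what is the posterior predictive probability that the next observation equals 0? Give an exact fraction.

47/112

obs 1: x=1 → posterior Beta(7, 12/5)
obs 2: x=0 → posterior Beta(7, 17/5)
obs 3: x=1 → posterior Beta(8, 17/5)
obs 4: x=0 → posterior Beta(8, 22/5)
obs 5: x=1 → posterior Beta(9, 22/5)
obs 6: x=0 → posterior Beta(9, 27/5)
obs 7: x=1 → posterior Beta(10, 27/5)
obs 8: x=1 → posterior Beta(11, 27/5)
obs 9: x=0 → posterior Beta(11, 32/5)
obs 10: x=0 → posterior Beta(11, 37/5)
obs 11: x=0 → posterior Beta(11, 42/5)
obs 12: x=1 → posterior Beta(12, 42/5)
obs 13: x=1 → posterior Beta(13, 42/5)
obs 14: x=0 → posterior Beta(13, 47/5)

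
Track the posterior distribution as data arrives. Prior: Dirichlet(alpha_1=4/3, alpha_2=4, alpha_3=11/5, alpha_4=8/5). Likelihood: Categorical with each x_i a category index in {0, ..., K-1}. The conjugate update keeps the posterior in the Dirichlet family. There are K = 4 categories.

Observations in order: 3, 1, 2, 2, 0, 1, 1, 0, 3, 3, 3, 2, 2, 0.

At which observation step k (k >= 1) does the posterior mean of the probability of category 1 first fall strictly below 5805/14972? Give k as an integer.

k = 4

obs 1: x=3 → posterior Dirichlet(4/3, 4, 11/5, 13/5)
obs 2: x=1 → posterior Dirichlet(4/3, 5, 11/5, 13/5)
obs 3: x=2 → posterior Dirichlet(4/3, 5, 16/5, 13/5)
obs 4: x=2 → posterior Dirichlet(4/3, 5, 21/5, 13/5)
obs 5: x=0 → posterior Dirichlet(7/3, 5, 21/5, 13/5)
obs 6: x=1 → posterior Dirichlet(7/3, 6, 21/5, 13/5)
obs 7: x=1 → posterior Dirichlet(7/3, 7, 21/5, 13/5)
obs 8: x=0 → posterior Dirichlet(10/3, 7, 21/5, 13/5)
obs 9: x=3 → posterior Dirichlet(10/3, 7, 21/5, 18/5)
obs 10: x=3 → posterior Dirichlet(10/3, 7, 21/5, 23/5)
obs 11: x=3 → posterior Dirichlet(10/3, 7, 21/5, 28/5)
obs 12: x=2 → posterior Dirichlet(10/3, 7, 26/5, 28/5)
obs 13: x=2 → posterior Dirichlet(10/3, 7, 31/5, 28/5)
obs 14: x=0 → posterior Dirichlet(13/3, 7, 31/5, 28/5)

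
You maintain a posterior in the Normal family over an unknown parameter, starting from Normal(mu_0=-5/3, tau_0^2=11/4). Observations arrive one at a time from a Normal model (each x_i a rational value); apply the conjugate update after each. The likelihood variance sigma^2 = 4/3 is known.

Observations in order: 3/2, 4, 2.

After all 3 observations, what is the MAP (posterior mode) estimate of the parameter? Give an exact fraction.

265/138

obs 1: x=3/2 → posterior Normal(137/294, 44/49)
obs 2: x=4 → posterior Normal(929/492, 22/41)
obs 3: x=2 → posterior Normal(265/138, 44/115)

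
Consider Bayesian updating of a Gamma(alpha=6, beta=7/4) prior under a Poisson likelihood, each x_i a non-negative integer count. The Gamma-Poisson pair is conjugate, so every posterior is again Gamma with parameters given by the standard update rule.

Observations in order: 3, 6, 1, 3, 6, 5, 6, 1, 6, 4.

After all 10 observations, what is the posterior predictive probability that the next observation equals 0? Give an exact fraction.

obs 1: x=3 → posterior Gamma(9, 11/4)
obs 2: x=6 → posterior Gamma(15, 15/4)
obs 3: x=1 → posterior Gamma(16, 19/4)
obs 4: x=3 → posterior Gamma(19, 23/4)
obs 5: x=6 → posterior Gamma(25, 27/4)
obs 6: x=5 → posterior Gamma(30, 31/4)
obs 7: x=6 → posterior Gamma(36, 35/4)
obs 8: x=1 → posterior Gamma(37, 39/4)
obs 9: x=6 → posterior Gamma(43, 43/4)
obs 10: x=4 → posterior Gamma(47, 47/4)

3877924263464448622666648186154330754898344901344205917642325627886496385062863/180218046011441268259907352623067346360821650767474716152454040210246457123329851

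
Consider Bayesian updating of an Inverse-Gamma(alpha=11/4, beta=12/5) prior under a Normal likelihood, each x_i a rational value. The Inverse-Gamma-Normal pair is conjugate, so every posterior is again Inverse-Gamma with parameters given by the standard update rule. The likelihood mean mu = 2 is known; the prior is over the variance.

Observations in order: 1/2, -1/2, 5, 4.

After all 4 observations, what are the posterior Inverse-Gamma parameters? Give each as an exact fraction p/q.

alpha=19/4, beta=263/20

obs 1: x=1/2 → posterior Inverse-Gamma(13/4, 141/40)
obs 2: x=-1/2 → posterior Inverse-Gamma(15/4, 133/20)
obs 3: x=5 → posterior Inverse-Gamma(17/4, 223/20)
obs 4: x=4 → posterior Inverse-Gamma(19/4, 263/20)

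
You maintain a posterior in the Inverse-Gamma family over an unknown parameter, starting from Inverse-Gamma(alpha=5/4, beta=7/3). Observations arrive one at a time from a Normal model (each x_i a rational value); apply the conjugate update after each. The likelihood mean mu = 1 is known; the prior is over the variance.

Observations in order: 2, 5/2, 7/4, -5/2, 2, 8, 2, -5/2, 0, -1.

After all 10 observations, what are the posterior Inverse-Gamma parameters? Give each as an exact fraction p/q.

obs 1: x=2 → posterior Inverse-Gamma(7/4, 17/6)
obs 2: x=5/2 → posterior Inverse-Gamma(9/4, 95/24)
obs 3: x=7/4 → posterior Inverse-Gamma(11/4, 407/96)
obs 4: x=-5/2 → posterior Inverse-Gamma(13/4, 995/96)
obs 5: x=2 → posterior Inverse-Gamma(15/4, 1043/96)
obs 6: x=8 → posterior Inverse-Gamma(17/4, 3395/96)
obs 7: x=2 → posterior Inverse-Gamma(19/4, 3443/96)
obs 8: x=-5/2 → posterior Inverse-Gamma(21/4, 4031/96)
obs 9: x=0 → posterior Inverse-Gamma(23/4, 4079/96)
obs 10: x=-1 → posterior Inverse-Gamma(25/4, 4271/96)

alpha=25/4, beta=4271/96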